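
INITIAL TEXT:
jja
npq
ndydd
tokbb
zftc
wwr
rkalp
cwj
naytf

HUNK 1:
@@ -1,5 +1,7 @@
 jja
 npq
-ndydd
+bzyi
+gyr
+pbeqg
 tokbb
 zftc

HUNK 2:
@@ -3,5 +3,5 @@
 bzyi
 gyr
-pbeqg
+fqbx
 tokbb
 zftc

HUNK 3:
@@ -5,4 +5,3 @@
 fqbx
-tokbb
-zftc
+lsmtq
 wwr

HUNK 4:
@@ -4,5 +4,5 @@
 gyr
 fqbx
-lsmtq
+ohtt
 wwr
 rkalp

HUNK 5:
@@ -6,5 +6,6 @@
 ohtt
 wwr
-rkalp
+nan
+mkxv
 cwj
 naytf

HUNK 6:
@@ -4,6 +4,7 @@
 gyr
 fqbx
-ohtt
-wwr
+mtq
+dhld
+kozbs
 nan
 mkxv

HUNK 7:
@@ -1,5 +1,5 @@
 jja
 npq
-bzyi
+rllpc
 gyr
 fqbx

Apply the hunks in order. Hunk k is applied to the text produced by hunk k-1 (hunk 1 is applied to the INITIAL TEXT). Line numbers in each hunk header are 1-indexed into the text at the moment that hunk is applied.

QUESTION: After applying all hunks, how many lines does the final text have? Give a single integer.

Answer: 12

Derivation:
Hunk 1: at line 1 remove [ndydd] add [bzyi,gyr,pbeqg] -> 11 lines: jja npq bzyi gyr pbeqg tokbb zftc wwr rkalp cwj naytf
Hunk 2: at line 3 remove [pbeqg] add [fqbx] -> 11 lines: jja npq bzyi gyr fqbx tokbb zftc wwr rkalp cwj naytf
Hunk 3: at line 5 remove [tokbb,zftc] add [lsmtq] -> 10 lines: jja npq bzyi gyr fqbx lsmtq wwr rkalp cwj naytf
Hunk 4: at line 4 remove [lsmtq] add [ohtt] -> 10 lines: jja npq bzyi gyr fqbx ohtt wwr rkalp cwj naytf
Hunk 5: at line 6 remove [rkalp] add [nan,mkxv] -> 11 lines: jja npq bzyi gyr fqbx ohtt wwr nan mkxv cwj naytf
Hunk 6: at line 4 remove [ohtt,wwr] add [mtq,dhld,kozbs] -> 12 lines: jja npq bzyi gyr fqbx mtq dhld kozbs nan mkxv cwj naytf
Hunk 7: at line 1 remove [bzyi] add [rllpc] -> 12 lines: jja npq rllpc gyr fqbx mtq dhld kozbs nan mkxv cwj naytf
Final line count: 12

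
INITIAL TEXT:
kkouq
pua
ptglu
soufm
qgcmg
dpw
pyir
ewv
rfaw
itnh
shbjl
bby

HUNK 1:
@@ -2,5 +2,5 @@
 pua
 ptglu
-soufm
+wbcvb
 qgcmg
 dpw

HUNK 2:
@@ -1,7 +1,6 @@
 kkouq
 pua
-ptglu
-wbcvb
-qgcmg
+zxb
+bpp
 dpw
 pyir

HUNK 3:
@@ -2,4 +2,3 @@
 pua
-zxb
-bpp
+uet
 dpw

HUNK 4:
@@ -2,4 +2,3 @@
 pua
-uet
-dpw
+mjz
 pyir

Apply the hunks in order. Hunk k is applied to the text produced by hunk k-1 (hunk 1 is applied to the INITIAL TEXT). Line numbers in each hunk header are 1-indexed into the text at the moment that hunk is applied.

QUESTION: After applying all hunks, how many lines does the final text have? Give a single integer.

Answer: 9

Derivation:
Hunk 1: at line 2 remove [soufm] add [wbcvb] -> 12 lines: kkouq pua ptglu wbcvb qgcmg dpw pyir ewv rfaw itnh shbjl bby
Hunk 2: at line 1 remove [ptglu,wbcvb,qgcmg] add [zxb,bpp] -> 11 lines: kkouq pua zxb bpp dpw pyir ewv rfaw itnh shbjl bby
Hunk 3: at line 2 remove [zxb,bpp] add [uet] -> 10 lines: kkouq pua uet dpw pyir ewv rfaw itnh shbjl bby
Hunk 4: at line 2 remove [uet,dpw] add [mjz] -> 9 lines: kkouq pua mjz pyir ewv rfaw itnh shbjl bby
Final line count: 9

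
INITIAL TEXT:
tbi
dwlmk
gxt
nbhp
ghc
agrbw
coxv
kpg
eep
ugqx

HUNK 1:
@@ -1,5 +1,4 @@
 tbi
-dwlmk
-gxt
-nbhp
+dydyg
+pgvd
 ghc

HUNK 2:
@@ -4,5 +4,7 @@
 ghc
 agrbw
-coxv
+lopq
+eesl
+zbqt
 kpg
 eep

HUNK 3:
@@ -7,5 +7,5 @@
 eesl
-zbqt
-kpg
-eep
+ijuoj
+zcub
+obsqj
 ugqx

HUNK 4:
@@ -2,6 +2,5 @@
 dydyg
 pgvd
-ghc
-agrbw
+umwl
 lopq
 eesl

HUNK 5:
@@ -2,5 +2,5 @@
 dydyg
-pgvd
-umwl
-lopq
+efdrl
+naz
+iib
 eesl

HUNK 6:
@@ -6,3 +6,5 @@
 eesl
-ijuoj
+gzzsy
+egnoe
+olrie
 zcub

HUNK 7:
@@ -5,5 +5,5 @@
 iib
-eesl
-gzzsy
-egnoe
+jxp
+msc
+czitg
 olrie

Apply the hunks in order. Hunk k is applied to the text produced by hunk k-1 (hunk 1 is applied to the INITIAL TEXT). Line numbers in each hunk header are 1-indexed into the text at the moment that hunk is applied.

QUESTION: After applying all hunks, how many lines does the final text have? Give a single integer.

Answer: 12

Derivation:
Hunk 1: at line 1 remove [dwlmk,gxt,nbhp] add [dydyg,pgvd] -> 9 lines: tbi dydyg pgvd ghc agrbw coxv kpg eep ugqx
Hunk 2: at line 4 remove [coxv] add [lopq,eesl,zbqt] -> 11 lines: tbi dydyg pgvd ghc agrbw lopq eesl zbqt kpg eep ugqx
Hunk 3: at line 7 remove [zbqt,kpg,eep] add [ijuoj,zcub,obsqj] -> 11 lines: tbi dydyg pgvd ghc agrbw lopq eesl ijuoj zcub obsqj ugqx
Hunk 4: at line 2 remove [ghc,agrbw] add [umwl] -> 10 lines: tbi dydyg pgvd umwl lopq eesl ijuoj zcub obsqj ugqx
Hunk 5: at line 2 remove [pgvd,umwl,lopq] add [efdrl,naz,iib] -> 10 lines: tbi dydyg efdrl naz iib eesl ijuoj zcub obsqj ugqx
Hunk 6: at line 6 remove [ijuoj] add [gzzsy,egnoe,olrie] -> 12 lines: tbi dydyg efdrl naz iib eesl gzzsy egnoe olrie zcub obsqj ugqx
Hunk 7: at line 5 remove [eesl,gzzsy,egnoe] add [jxp,msc,czitg] -> 12 lines: tbi dydyg efdrl naz iib jxp msc czitg olrie zcub obsqj ugqx
Final line count: 12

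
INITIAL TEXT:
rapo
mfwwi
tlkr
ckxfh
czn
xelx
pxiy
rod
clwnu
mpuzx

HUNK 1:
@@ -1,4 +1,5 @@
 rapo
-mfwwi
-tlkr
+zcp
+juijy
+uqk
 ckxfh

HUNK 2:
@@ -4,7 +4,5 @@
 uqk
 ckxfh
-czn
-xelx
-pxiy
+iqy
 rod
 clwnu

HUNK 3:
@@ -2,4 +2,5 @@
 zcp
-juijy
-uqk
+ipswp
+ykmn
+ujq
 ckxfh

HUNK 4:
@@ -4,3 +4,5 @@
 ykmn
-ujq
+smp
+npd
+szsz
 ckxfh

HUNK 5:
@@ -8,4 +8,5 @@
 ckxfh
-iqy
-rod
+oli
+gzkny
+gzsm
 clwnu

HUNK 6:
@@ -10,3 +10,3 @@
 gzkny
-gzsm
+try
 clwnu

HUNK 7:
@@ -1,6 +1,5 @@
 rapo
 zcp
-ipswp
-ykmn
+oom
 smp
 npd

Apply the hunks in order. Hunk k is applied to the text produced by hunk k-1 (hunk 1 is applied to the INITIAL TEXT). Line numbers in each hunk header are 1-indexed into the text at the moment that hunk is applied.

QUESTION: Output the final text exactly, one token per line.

Hunk 1: at line 1 remove [mfwwi,tlkr] add [zcp,juijy,uqk] -> 11 lines: rapo zcp juijy uqk ckxfh czn xelx pxiy rod clwnu mpuzx
Hunk 2: at line 4 remove [czn,xelx,pxiy] add [iqy] -> 9 lines: rapo zcp juijy uqk ckxfh iqy rod clwnu mpuzx
Hunk 3: at line 2 remove [juijy,uqk] add [ipswp,ykmn,ujq] -> 10 lines: rapo zcp ipswp ykmn ujq ckxfh iqy rod clwnu mpuzx
Hunk 4: at line 4 remove [ujq] add [smp,npd,szsz] -> 12 lines: rapo zcp ipswp ykmn smp npd szsz ckxfh iqy rod clwnu mpuzx
Hunk 5: at line 8 remove [iqy,rod] add [oli,gzkny,gzsm] -> 13 lines: rapo zcp ipswp ykmn smp npd szsz ckxfh oli gzkny gzsm clwnu mpuzx
Hunk 6: at line 10 remove [gzsm] add [try] -> 13 lines: rapo zcp ipswp ykmn smp npd szsz ckxfh oli gzkny try clwnu mpuzx
Hunk 7: at line 1 remove [ipswp,ykmn] add [oom] -> 12 lines: rapo zcp oom smp npd szsz ckxfh oli gzkny try clwnu mpuzx

Answer: rapo
zcp
oom
smp
npd
szsz
ckxfh
oli
gzkny
try
clwnu
mpuzx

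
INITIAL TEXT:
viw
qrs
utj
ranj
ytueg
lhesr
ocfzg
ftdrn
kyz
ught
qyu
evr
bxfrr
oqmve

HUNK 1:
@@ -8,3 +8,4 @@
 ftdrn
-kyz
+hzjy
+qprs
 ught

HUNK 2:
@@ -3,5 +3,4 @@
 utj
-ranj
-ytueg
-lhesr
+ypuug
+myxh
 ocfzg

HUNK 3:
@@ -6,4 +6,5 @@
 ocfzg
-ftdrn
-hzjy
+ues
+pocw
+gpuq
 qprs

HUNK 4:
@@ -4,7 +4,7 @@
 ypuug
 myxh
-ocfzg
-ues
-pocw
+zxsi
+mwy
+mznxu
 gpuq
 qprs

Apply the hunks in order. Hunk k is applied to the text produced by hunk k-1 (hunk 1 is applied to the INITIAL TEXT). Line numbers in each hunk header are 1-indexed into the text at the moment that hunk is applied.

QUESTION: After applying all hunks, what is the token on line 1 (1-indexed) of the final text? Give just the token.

Hunk 1: at line 8 remove [kyz] add [hzjy,qprs] -> 15 lines: viw qrs utj ranj ytueg lhesr ocfzg ftdrn hzjy qprs ught qyu evr bxfrr oqmve
Hunk 2: at line 3 remove [ranj,ytueg,lhesr] add [ypuug,myxh] -> 14 lines: viw qrs utj ypuug myxh ocfzg ftdrn hzjy qprs ught qyu evr bxfrr oqmve
Hunk 3: at line 6 remove [ftdrn,hzjy] add [ues,pocw,gpuq] -> 15 lines: viw qrs utj ypuug myxh ocfzg ues pocw gpuq qprs ught qyu evr bxfrr oqmve
Hunk 4: at line 4 remove [ocfzg,ues,pocw] add [zxsi,mwy,mznxu] -> 15 lines: viw qrs utj ypuug myxh zxsi mwy mznxu gpuq qprs ught qyu evr bxfrr oqmve
Final line 1: viw

Answer: viw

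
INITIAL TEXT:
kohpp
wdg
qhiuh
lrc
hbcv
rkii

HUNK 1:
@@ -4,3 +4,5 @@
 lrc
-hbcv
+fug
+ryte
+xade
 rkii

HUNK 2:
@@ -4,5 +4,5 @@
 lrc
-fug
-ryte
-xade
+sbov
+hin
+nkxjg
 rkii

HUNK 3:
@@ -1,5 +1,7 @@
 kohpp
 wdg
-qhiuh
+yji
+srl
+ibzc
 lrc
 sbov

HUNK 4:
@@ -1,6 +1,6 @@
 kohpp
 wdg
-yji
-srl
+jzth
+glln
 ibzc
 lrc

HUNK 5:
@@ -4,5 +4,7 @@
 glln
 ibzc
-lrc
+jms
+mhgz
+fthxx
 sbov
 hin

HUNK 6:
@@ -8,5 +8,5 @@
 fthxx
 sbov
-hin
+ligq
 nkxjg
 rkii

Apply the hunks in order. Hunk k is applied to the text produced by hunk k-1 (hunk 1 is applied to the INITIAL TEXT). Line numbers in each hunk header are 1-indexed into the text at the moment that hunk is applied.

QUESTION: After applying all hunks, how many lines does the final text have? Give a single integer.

Hunk 1: at line 4 remove [hbcv] add [fug,ryte,xade] -> 8 lines: kohpp wdg qhiuh lrc fug ryte xade rkii
Hunk 2: at line 4 remove [fug,ryte,xade] add [sbov,hin,nkxjg] -> 8 lines: kohpp wdg qhiuh lrc sbov hin nkxjg rkii
Hunk 3: at line 1 remove [qhiuh] add [yji,srl,ibzc] -> 10 lines: kohpp wdg yji srl ibzc lrc sbov hin nkxjg rkii
Hunk 4: at line 1 remove [yji,srl] add [jzth,glln] -> 10 lines: kohpp wdg jzth glln ibzc lrc sbov hin nkxjg rkii
Hunk 5: at line 4 remove [lrc] add [jms,mhgz,fthxx] -> 12 lines: kohpp wdg jzth glln ibzc jms mhgz fthxx sbov hin nkxjg rkii
Hunk 6: at line 8 remove [hin] add [ligq] -> 12 lines: kohpp wdg jzth glln ibzc jms mhgz fthxx sbov ligq nkxjg rkii
Final line count: 12

Answer: 12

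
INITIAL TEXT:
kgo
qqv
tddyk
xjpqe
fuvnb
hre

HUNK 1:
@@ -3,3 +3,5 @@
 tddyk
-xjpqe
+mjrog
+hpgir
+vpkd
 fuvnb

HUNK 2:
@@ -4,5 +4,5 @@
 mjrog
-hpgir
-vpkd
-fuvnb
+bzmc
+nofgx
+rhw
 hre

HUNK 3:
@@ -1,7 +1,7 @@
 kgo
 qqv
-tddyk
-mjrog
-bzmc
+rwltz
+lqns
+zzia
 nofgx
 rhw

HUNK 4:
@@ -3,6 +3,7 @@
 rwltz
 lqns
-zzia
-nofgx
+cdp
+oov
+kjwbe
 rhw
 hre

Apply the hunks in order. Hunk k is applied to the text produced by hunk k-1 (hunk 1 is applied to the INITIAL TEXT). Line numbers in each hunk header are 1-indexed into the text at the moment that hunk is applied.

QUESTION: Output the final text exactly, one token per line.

Answer: kgo
qqv
rwltz
lqns
cdp
oov
kjwbe
rhw
hre

Derivation:
Hunk 1: at line 3 remove [xjpqe] add [mjrog,hpgir,vpkd] -> 8 lines: kgo qqv tddyk mjrog hpgir vpkd fuvnb hre
Hunk 2: at line 4 remove [hpgir,vpkd,fuvnb] add [bzmc,nofgx,rhw] -> 8 lines: kgo qqv tddyk mjrog bzmc nofgx rhw hre
Hunk 3: at line 1 remove [tddyk,mjrog,bzmc] add [rwltz,lqns,zzia] -> 8 lines: kgo qqv rwltz lqns zzia nofgx rhw hre
Hunk 4: at line 3 remove [zzia,nofgx] add [cdp,oov,kjwbe] -> 9 lines: kgo qqv rwltz lqns cdp oov kjwbe rhw hre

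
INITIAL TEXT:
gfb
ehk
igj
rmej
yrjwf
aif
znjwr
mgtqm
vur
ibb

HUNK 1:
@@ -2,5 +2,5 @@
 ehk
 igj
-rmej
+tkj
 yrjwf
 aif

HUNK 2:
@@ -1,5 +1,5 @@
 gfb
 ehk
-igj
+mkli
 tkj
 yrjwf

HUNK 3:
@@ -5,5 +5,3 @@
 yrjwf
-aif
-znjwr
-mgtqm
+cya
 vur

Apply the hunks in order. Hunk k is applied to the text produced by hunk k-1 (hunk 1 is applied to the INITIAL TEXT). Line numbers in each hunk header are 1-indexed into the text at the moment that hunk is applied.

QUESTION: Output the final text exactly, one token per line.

Hunk 1: at line 2 remove [rmej] add [tkj] -> 10 lines: gfb ehk igj tkj yrjwf aif znjwr mgtqm vur ibb
Hunk 2: at line 1 remove [igj] add [mkli] -> 10 lines: gfb ehk mkli tkj yrjwf aif znjwr mgtqm vur ibb
Hunk 3: at line 5 remove [aif,znjwr,mgtqm] add [cya] -> 8 lines: gfb ehk mkli tkj yrjwf cya vur ibb

Answer: gfb
ehk
mkli
tkj
yrjwf
cya
vur
ibb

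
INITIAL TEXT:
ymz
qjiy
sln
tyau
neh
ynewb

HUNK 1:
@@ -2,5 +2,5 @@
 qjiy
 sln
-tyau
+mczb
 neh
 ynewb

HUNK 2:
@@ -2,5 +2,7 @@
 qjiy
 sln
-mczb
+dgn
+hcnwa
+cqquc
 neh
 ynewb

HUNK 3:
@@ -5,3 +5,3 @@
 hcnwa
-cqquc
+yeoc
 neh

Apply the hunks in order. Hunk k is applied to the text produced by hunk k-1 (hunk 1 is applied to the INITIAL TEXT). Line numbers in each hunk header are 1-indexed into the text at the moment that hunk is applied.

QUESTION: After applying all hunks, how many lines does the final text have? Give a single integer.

Hunk 1: at line 2 remove [tyau] add [mczb] -> 6 lines: ymz qjiy sln mczb neh ynewb
Hunk 2: at line 2 remove [mczb] add [dgn,hcnwa,cqquc] -> 8 lines: ymz qjiy sln dgn hcnwa cqquc neh ynewb
Hunk 3: at line 5 remove [cqquc] add [yeoc] -> 8 lines: ymz qjiy sln dgn hcnwa yeoc neh ynewb
Final line count: 8

Answer: 8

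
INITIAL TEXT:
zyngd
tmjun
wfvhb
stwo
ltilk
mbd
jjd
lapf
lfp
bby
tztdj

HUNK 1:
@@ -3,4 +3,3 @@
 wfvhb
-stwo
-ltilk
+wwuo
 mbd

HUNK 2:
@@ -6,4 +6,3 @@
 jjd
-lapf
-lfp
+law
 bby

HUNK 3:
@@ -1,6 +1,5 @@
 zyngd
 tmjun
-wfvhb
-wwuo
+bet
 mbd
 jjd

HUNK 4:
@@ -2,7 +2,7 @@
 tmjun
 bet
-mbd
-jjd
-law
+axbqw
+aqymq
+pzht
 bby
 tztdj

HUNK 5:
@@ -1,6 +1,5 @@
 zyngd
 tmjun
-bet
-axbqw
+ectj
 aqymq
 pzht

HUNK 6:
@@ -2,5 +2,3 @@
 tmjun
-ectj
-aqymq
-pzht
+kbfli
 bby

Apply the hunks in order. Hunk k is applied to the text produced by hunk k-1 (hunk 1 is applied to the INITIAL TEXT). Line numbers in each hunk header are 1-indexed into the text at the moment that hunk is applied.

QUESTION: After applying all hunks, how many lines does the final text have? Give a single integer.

Hunk 1: at line 3 remove [stwo,ltilk] add [wwuo] -> 10 lines: zyngd tmjun wfvhb wwuo mbd jjd lapf lfp bby tztdj
Hunk 2: at line 6 remove [lapf,lfp] add [law] -> 9 lines: zyngd tmjun wfvhb wwuo mbd jjd law bby tztdj
Hunk 3: at line 1 remove [wfvhb,wwuo] add [bet] -> 8 lines: zyngd tmjun bet mbd jjd law bby tztdj
Hunk 4: at line 2 remove [mbd,jjd,law] add [axbqw,aqymq,pzht] -> 8 lines: zyngd tmjun bet axbqw aqymq pzht bby tztdj
Hunk 5: at line 1 remove [bet,axbqw] add [ectj] -> 7 lines: zyngd tmjun ectj aqymq pzht bby tztdj
Hunk 6: at line 2 remove [ectj,aqymq,pzht] add [kbfli] -> 5 lines: zyngd tmjun kbfli bby tztdj
Final line count: 5

Answer: 5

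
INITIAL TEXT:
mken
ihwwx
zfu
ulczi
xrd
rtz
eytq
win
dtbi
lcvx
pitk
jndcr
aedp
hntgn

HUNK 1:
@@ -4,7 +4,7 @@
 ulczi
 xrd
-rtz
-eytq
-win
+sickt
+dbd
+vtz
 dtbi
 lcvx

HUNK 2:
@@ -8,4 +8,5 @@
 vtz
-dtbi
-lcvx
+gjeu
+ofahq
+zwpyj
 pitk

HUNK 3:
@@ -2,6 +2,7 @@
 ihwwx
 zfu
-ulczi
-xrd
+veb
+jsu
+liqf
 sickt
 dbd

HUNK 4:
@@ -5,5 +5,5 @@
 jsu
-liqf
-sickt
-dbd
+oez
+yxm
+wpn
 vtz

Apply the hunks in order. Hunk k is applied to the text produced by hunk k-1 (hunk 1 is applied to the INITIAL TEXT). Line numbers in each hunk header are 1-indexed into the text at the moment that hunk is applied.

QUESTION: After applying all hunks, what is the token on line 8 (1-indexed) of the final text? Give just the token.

Answer: wpn

Derivation:
Hunk 1: at line 4 remove [rtz,eytq,win] add [sickt,dbd,vtz] -> 14 lines: mken ihwwx zfu ulczi xrd sickt dbd vtz dtbi lcvx pitk jndcr aedp hntgn
Hunk 2: at line 8 remove [dtbi,lcvx] add [gjeu,ofahq,zwpyj] -> 15 lines: mken ihwwx zfu ulczi xrd sickt dbd vtz gjeu ofahq zwpyj pitk jndcr aedp hntgn
Hunk 3: at line 2 remove [ulczi,xrd] add [veb,jsu,liqf] -> 16 lines: mken ihwwx zfu veb jsu liqf sickt dbd vtz gjeu ofahq zwpyj pitk jndcr aedp hntgn
Hunk 4: at line 5 remove [liqf,sickt,dbd] add [oez,yxm,wpn] -> 16 lines: mken ihwwx zfu veb jsu oez yxm wpn vtz gjeu ofahq zwpyj pitk jndcr aedp hntgn
Final line 8: wpn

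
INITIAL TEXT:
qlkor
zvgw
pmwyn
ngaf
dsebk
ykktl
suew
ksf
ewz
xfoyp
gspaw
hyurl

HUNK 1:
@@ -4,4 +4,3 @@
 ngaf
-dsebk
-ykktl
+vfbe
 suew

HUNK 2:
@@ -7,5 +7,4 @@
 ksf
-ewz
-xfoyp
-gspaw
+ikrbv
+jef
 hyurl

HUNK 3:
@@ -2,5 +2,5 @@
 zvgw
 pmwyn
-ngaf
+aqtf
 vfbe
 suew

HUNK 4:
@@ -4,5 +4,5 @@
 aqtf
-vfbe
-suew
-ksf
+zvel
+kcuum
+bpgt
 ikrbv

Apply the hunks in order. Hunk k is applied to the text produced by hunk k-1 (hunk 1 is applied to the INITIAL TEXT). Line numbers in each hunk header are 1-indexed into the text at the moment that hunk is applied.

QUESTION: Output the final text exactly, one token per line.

Answer: qlkor
zvgw
pmwyn
aqtf
zvel
kcuum
bpgt
ikrbv
jef
hyurl

Derivation:
Hunk 1: at line 4 remove [dsebk,ykktl] add [vfbe] -> 11 lines: qlkor zvgw pmwyn ngaf vfbe suew ksf ewz xfoyp gspaw hyurl
Hunk 2: at line 7 remove [ewz,xfoyp,gspaw] add [ikrbv,jef] -> 10 lines: qlkor zvgw pmwyn ngaf vfbe suew ksf ikrbv jef hyurl
Hunk 3: at line 2 remove [ngaf] add [aqtf] -> 10 lines: qlkor zvgw pmwyn aqtf vfbe suew ksf ikrbv jef hyurl
Hunk 4: at line 4 remove [vfbe,suew,ksf] add [zvel,kcuum,bpgt] -> 10 lines: qlkor zvgw pmwyn aqtf zvel kcuum bpgt ikrbv jef hyurl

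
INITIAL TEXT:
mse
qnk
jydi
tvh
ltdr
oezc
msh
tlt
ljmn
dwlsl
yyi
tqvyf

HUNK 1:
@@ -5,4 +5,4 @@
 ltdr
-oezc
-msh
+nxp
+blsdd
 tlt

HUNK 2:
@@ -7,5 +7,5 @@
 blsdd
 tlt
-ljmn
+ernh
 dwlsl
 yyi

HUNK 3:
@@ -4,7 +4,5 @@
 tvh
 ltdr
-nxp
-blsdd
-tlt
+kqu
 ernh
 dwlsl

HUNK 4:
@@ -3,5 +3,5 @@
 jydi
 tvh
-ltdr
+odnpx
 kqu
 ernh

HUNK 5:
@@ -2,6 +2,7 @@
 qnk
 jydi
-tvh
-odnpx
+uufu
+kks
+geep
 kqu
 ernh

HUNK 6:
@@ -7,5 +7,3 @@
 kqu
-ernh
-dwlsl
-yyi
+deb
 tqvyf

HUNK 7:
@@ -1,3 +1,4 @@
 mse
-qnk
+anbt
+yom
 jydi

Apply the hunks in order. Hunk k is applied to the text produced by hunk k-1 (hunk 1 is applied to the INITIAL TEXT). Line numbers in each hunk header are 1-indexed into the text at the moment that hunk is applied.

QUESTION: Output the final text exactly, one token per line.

Hunk 1: at line 5 remove [oezc,msh] add [nxp,blsdd] -> 12 lines: mse qnk jydi tvh ltdr nxp blsdd tlt ljmn dwlsl yyi tqvyf
Hunk 2: at line 7 remove [ljmn] add [ernh] -> 12 lines: mse qnk jydi tvh ltdr nxp blsdd tlt ernh dwlsl yyi tqvyf
Hunk 3: at line 4 remove [nxp,blsdd,tlt] add [kqu] -> 10 lines: mse qnk jydi tvh ltdr kqu ernh dwlsl yyi tqvyf
Hunk 4: at line 3 remove [ltdr] add [odnpx] -> 10 lines: mse qnk jydi tvh odnpx kqu ernh dwlsl yyi tqvyf
Hunk 5: at line 2 remove [tvh,odnpx] add [uufu,kks,geep] -> 11 lines: mse qnk jydi uufu kks geep kqu ernh dwlsl yyi tqvyf
Hunk 6: at line 7 remove [ernh,dwlsl,yyi] add [deb] -> 9 lines: mse qnk jydi uufu kks geep kqu deb tqvyf
Hunk 7: at line 1 remove [qnk] add [anbt,yom] -> 10 lines: mse anbt yom jydi uufu kks geep kqu deb tqvyf

Answer: mse
anbt
yom
jydi
uufu
kks
geep
kqu
deb
tqvyf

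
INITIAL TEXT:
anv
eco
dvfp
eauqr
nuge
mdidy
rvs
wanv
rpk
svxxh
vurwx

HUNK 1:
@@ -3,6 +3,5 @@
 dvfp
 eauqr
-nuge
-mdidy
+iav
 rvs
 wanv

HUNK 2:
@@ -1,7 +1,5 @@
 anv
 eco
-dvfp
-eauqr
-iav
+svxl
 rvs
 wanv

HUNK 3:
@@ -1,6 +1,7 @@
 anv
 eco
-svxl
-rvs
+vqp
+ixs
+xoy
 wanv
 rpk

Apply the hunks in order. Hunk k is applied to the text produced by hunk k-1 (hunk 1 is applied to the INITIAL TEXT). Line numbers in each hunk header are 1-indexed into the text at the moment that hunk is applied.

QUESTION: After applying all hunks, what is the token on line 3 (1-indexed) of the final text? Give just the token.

Answer: vqp

Derivation:
Hunk 1: at line 3 remove [nuge,mdidy] add [iav] -> 10 lines: anv eco dvfp eauqr iav rvs wanv rpk svxxh vurwx
Hunk 2: at line 1 remove [dvfp,eauqr,iav] add [svxl] -> 8 lines: anv eco svxl rvs wanv rpk svxxh vurwx
Hunk 3: at line 1 remove [svxl,rvs] add [vqp,ixs,xoy] -> 9 lines: anv eco vqp ixs xoy wanv rpk svxxh vurwx
Final line 3: vqp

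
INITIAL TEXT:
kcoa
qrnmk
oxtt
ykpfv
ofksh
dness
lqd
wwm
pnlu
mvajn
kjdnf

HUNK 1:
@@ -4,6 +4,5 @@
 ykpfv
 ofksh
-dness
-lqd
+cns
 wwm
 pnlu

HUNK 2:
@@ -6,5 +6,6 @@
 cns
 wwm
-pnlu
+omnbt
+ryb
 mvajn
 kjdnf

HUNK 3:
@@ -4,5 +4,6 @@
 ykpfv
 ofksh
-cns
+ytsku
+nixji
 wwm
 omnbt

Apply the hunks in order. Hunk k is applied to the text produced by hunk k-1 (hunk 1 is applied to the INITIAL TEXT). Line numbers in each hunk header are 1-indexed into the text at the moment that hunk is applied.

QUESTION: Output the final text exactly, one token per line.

Answer: kcoa
qrnmk
oxtt
ykpfv
ofksh
ytsku
nixji
wwm
omnbt
ryb
mvajn
kjdnf

Derivation:
Hunk 1: at line 4 remove [dness,lqd] add [cns] -> 10 lines: kcoa qrnmk oxtt ykpfv ofksh cns wwm pnlu mvajn kjdnf
Hunk 2: at line 6 remove [pnlu] add [omnbt,ryb] -> 11 lines: kcoa qrnmk oxtt ykpfv ofksh cns wwm omnbt ryb mvajn kjdnf
Hunk 3: at line 4 remove [cns] add [ytsku,nixji] -> 12 lines: kcoa qrnmk oxtt ykpfv ofksh ytsku nixji wwm omnbt ryb mvajn kjdnf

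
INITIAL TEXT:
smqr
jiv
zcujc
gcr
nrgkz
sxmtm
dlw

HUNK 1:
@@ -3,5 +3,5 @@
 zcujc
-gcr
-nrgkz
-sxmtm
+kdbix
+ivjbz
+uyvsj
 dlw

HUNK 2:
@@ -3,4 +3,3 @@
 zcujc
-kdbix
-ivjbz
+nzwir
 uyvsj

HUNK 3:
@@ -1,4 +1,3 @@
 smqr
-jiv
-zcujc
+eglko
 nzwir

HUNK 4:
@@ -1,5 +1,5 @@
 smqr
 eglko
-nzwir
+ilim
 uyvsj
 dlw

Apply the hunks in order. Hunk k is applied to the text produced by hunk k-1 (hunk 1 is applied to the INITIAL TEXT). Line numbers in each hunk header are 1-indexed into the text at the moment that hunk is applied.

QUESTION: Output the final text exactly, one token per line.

Answer: smqr
eglko
ilim
uyvsj
dlw

Derivation:
Hunk 1: at line 3 remove [gcr,nrgkz,sxmtm] add [kdbix,ivjbz,uyvsj] -> 7 lines: smqr jiv zcujc kdbix ivjbz uyvsj dlw
Hunk 2: at line 3 remove [kdbix,ivjbz] add [nzwir] -> 6 lines: smqr jiv zcujc nzwir uyvsj dlw
Hunk 3: at line 1 remove [jiv,zcujc] add [eglko] -> 5 lines: smqr eglko nzwir uyvsj dlw
Hunk 4: at line 1 remove [nzwir] add [ilim] -> 5 lines: smqr eglko ilim uyvsj dlw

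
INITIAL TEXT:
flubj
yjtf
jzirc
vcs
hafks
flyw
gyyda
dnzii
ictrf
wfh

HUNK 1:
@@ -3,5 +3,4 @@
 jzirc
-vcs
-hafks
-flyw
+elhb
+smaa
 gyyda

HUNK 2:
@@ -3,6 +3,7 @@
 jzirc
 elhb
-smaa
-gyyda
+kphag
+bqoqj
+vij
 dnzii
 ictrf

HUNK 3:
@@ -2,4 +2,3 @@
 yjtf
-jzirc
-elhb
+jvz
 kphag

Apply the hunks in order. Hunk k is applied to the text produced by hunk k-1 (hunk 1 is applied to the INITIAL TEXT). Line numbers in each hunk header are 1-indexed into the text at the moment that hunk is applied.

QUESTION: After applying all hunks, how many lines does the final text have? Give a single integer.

Hunk 1: at line 3 remove [vcs,hafks,flyw] add [elhb,smaa] -> 9 lines: flubj yjtf jzirc elhb smaa gyyda dnzii ictrf wfh
Hunk 2: at line 3 remove [smaa,gyyda] add [kphag,bqoqj,vij] -> 10 lines: flubj yjtf jzirc elhb kphag bqoqj vij dnzii ictrf wfh
Hunk 3: at line 2 remove [jzirc,elhb] add [jvz] -> 9 lines: flubj yjtf jvz kphag bqoqj vij dnzii ictrf wfh
Final line count: 9

Answer: 9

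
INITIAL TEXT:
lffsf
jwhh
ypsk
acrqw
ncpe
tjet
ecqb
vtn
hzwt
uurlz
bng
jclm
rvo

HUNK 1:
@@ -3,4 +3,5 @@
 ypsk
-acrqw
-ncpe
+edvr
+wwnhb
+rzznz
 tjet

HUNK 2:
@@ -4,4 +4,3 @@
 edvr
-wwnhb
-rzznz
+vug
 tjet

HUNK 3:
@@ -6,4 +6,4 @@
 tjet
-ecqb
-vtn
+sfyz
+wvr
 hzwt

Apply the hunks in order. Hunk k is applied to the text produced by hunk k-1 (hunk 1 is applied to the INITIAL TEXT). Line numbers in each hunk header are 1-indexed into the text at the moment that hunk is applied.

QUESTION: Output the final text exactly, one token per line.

Hunk 1: at line 3 remove [acrqw,ncpe] add [edvr,wwnhb,rzznz] -> 14 lines: lffsf jwhh ypsk edvr wwnhb rzznz tjet ecqb vtn hzwt uurlz bng jclm rvo
Hunk 2: at line 4 remove [wwnhb,rzznz] add [vug] -> 13 lines: lffsf jwhh ypsk edvr vug tjet ecqb vtn hzwt uurlz bng jclm rvo
Hunk 3: at line 6 remove [ecqb,vtn] add [sfyz,wvr] -> 13 lines: lffsf jwhh ypsk edvr vug tjet sfyz wvr hzwt uurlz bng jclm rvo

Answer: lffsf
jwhh
ypsk
edvr
vug
tjet
sfyz
wvr
hzwt
uurlz
bng
jclm
rvo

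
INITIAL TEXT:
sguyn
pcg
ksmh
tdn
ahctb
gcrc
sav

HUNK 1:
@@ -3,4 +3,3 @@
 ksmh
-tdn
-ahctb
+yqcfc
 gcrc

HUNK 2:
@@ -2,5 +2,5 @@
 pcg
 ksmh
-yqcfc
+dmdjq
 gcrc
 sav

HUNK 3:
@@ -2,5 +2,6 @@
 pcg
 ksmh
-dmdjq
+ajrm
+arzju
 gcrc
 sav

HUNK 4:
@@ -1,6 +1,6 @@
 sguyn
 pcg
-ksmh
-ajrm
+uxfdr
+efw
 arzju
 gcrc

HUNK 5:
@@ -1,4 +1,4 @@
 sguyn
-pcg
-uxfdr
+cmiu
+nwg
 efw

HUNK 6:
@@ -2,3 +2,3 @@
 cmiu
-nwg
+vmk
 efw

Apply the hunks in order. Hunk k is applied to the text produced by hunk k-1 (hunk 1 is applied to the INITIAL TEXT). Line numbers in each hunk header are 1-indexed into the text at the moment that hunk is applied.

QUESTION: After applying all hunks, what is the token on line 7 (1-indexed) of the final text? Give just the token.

Hunk 1: at line 3 remove [tdn,ahctb] add [yqcfc] -> 6 lines: sguyn pcg ksmh yqcfc gcrc sav
Hunk 2: at line 2 remove [yqcfc] add [dmdjq] -> 6 lines: sguyn pcg ksmh dmdjq gcrc sav
Hunk 3: at line 2 remove [dmdjq] add [ajrm,arzju] -> 7 lines: sguyn pcg ksmh ajrm arzju gcrc sav
Hunk 4: at line 1 remove [ksmh,ajrm] add [uxfdr,efw] -> 7 lines: sguyn pcg uxfdr efw arzju gcrc sav
Hunk 5: at line 1 remove [pcg,uxfdr] add [cmiu,nwg] -> 7 lines: sguyn cmiu nwg efw arzju gcrc sav
Hunk 6: at line 2 remove [nwg] add [vmk] -> 7 lines: sguyn cmiu vmk efw arzju gcrc sav
Final line 7: sav

Answer: sav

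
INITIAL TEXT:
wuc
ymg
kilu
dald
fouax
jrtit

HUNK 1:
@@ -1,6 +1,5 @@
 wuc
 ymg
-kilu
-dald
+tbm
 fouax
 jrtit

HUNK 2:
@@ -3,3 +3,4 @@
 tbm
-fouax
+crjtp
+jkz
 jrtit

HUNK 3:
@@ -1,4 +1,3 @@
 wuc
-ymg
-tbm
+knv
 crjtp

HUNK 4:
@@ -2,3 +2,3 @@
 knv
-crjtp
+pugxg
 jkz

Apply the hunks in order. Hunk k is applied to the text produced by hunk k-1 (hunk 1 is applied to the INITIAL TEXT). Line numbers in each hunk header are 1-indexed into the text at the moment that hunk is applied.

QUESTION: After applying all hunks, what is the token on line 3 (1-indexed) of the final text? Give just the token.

Answer: pugxg

Derivation:
Hunk 1: at line 1 remove [kilu,dald] add [tbm] -> 5 lines: wuc ymg tbm fouax jrtit
Hunk 2: at line 3 remove [fouax] add [crjtp,jkz] -> 6 lines: wuc ymg tbm crjtp jkz jrtit
Hunk 3: at line 1 remove [ymg,tbm] add [knv] -> 5 lines: wuc knv crjtp jkz jrtit
Hunk 4: at line 2 remove [crjtp] add [pugxg] -> 5 lines: wuc knv pugxg jkz jrtit
Final line 3: pugxg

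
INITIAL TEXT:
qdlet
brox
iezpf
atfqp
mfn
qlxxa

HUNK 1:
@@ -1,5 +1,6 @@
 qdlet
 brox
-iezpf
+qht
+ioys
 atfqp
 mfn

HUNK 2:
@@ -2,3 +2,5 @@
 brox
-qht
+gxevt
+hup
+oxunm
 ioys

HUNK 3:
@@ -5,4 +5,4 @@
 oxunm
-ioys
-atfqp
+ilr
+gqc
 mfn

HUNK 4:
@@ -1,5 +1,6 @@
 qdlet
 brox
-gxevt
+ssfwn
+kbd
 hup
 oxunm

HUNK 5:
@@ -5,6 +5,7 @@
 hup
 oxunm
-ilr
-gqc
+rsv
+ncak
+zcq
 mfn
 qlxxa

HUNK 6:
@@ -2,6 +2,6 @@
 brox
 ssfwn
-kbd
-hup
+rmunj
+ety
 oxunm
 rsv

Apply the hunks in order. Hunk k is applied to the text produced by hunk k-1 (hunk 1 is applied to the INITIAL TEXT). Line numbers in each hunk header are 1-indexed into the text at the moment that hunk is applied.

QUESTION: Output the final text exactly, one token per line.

Answer: qdlet
brox
ssfwn
rmunj
ety
oxunm
rsv
ncak
zcq
mfn
qlxxa

Derivation:
Hunk 1: at line 1 remove [iezpf] add [qht,ioys] -> 7 lines: qdlet brox qht ioys atfqp mfn qlxxa
Hunk 2: at line 2 remove [qht] add [gxevt,hup,oxunm] -> 9 lines: qdlet brox gxevt hup oxunm ioys atfqp mfn qlxxa
Hunk 3: at line 5 remove [ioys,atfqp] add [ilr,gqc] -> 9 lines: qdlet brox gxevt hup oxunm ilr gqc mfn qlxxa
Hunk 4: at line 1 remove [gxevt] add [ssfwn,kbd] -> 10 lines: qdlet brox ssfwn kbd hup oxunm ilr gqc mfn qlxxa
Hunk 5: at line 5 remove [ilr,gqc] add [rsv,ncak,zcq] -> 11 lines: qdlet brox ssfwn kbd hup oxunm rsv ncak zcq mfn qlxxa
Hunk 6: at line 2 remove [kbd,hup] add [rmunj,ety] -> 11 lines: qdlet brox ssfwn rmunj ety oxunm rsv ncak zcq mfn qlxxa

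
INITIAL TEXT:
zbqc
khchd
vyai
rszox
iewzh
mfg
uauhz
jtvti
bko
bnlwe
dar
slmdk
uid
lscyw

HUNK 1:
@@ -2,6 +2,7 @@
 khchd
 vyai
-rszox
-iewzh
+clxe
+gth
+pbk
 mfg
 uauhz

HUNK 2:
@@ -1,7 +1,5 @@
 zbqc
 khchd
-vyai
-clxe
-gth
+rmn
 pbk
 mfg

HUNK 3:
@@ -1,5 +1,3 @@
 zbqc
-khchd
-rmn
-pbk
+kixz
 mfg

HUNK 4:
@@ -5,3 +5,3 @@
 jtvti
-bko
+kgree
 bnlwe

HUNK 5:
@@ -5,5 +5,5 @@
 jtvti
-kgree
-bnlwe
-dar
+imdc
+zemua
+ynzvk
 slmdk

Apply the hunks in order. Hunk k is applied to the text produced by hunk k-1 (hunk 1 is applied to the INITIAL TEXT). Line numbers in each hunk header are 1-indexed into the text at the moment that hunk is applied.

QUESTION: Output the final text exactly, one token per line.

Answer: zbqc
kixz
mfg
uauhz
jtvti
imdc
zemua
ynzvk
slmdk
uid
lscyw

Derivation:
Hunk 1: at line 2 remove [rszox,iewzh] add [clxe,gth,pbk] -> 15 lines: zbqc khchd vyai clxe gth pbk mfg uauhz jtvti bko bnlwe dar slmdk uid lscyw
Hunk 2: at line 1 remove [vyai,clxe,gth] add [rmn] -> 13 lines: zbqc khchd rmn pbk mfg uauhz jtvti bko bnlwe dar slmdk uid lscyw
Hunk 3: at line 1 remove [khchd,rmn,pbk] add [kixz] -> 11 lines: zbqc kixz mfg uauhz jtvti bko bnlwe dar slmdk uid lscyw
Hunk 4: at line 5 remove [bko] add [kgree] -> 11 lines: zbqc kixz mfg uauhz jtvti kgree bnlwe dar slmdk uid lscyw
Hunk 5: at line 5 remove [kgree,bnlwe,dar] add [imdc,zemua,ynzvk] -> 11 lines: zbqc kixz mfg uauhz jtvti imdc zemua ynzvk slmdk uid lscyw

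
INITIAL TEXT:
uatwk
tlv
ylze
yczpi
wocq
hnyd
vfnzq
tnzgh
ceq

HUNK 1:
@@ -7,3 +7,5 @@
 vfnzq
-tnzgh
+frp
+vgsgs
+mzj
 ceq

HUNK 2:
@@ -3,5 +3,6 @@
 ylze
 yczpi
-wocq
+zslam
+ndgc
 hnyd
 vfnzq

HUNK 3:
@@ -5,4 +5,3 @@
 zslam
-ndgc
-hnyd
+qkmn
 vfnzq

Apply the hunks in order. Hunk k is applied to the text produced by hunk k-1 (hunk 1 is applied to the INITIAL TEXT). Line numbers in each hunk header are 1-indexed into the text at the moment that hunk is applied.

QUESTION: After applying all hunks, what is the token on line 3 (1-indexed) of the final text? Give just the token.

Hunk 1: at line 7 remove [tnzgh] add [frp,vgsgs,mzj] -> 11 lines: uatwk tlv ylze yczpi wocq hnyd vfnzq frp vgsgs mzj ceq
Hunk 2: at line 3 remove [wocq] add [zslam,ndgc] -> 12 lines: uatwk tlv ylze yczpi zslam ndgc hnyd vfnzq frp vgsgs mzj ceq
Hunk 3: at line 5 remove [ndgc,hnyd] add [qkmn] -> 11 lines: uatwk tlv ylze yczpi zslam qkmn vfnzq frp vgsgs mzj ceq
Final line 3: ylze

Answer: ylze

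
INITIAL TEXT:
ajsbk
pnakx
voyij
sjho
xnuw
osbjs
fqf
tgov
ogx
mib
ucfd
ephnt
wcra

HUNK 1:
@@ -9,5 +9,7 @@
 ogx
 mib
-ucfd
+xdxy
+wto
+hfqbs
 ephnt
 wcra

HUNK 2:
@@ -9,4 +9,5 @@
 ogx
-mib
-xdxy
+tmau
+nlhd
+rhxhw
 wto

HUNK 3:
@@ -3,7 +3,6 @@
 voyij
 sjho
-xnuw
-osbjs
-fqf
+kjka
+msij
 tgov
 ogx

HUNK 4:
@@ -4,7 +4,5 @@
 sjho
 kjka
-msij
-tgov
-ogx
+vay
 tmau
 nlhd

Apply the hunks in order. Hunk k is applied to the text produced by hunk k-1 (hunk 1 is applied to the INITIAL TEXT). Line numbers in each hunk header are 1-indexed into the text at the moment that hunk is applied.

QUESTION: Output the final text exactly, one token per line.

Hunk 1: at line 9 remove [ucfd] add [xdxy,wto,hfqbs] -> 15 lines: ajsbk pnakx voyij sjho xnuw osbjs fqf tgov ogx mib xdxy wto hfqbs ephnt wcra
Hunk 2: at line 9 remove [mib,xdxy] add [tmau,nlhd,rhxhw] -> 16 lines: ajsbk pnakx voyij sjho xnuw osbjs fqf tgov ogx tmau nlhd rhxhw wto hfqbs ephnt wcra
Hunk 3: at line 3 remove [xnuw,osbjs,fqf] add [kjka,msij] -> 15 lines: ajsbk pnakx voyij sjho kjka msij tgov ogx tmau nlhd rhxhw wto hfqbs ephnt wcra
Hunk 4: at line 4 remove [msij,tgov,ogx] add [vay] -> 13 lines: ajsbk pnakx voyij sjho kjka vay tmau nlhd rhxhw wto hfqbs ephnt wcra

Answer: ajsbk
pnakx
voyij
sjho
kjka
vay
tmau
nlhd
rhxhw
wto
hfqbs
ephnt
wcra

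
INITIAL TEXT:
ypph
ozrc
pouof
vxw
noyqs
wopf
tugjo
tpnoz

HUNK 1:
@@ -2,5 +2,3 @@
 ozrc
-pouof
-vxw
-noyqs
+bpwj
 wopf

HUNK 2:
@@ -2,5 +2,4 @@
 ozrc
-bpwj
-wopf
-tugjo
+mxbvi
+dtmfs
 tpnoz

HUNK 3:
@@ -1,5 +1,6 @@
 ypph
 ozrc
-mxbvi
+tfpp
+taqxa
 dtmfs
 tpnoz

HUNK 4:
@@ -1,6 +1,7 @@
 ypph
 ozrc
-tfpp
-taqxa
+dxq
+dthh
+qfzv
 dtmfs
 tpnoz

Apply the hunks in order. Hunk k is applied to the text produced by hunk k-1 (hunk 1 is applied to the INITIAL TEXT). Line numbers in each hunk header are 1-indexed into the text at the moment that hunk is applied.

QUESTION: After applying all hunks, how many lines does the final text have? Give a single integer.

Answer: 7

Derivation:
Hunk 1: at line 2 remove [pouof,vxw,noyqs] add [bpwj] -> 6 lines: ypph ozrc bpwj wopf tugjo tpnoz
Hunk 2: at line 2 remove [bpwj,wopf,tugjo] add [mxbvi,dtmfs] -> 5 lines: ypph ozrc mxbvi dtmfs tpnoz
Hunk 3: at line 1 remove [mxbvi] add [tfpp,taqxa] -> 6 lines: ypph ozrc tfpp taqxa dtmfs tpnoz
Hunk 4: at line 1 remove [tfpp,taqxa] add [dxq,dthh,qfzv] -> 7 lines: ypph ozrc dxq dthh qfzv dtmfs tpnoz
Final line count: 7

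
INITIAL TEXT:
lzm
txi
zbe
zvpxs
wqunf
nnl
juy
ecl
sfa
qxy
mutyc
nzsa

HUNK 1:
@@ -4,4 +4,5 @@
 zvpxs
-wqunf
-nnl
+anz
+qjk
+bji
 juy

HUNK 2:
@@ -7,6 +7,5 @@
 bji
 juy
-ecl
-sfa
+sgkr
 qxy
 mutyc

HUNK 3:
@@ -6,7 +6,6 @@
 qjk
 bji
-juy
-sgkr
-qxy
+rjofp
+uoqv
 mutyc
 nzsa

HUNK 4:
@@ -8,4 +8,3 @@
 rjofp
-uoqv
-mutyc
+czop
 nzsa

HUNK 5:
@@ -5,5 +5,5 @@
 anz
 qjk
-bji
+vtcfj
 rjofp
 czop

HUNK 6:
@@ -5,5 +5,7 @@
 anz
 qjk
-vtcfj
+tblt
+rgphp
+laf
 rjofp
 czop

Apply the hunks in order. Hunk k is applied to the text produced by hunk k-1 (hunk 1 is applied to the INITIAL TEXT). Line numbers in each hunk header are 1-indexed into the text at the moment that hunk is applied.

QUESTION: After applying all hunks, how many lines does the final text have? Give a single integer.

Answer: 12

Derivation:
Hunk 1: at line 4 remove [wqunf,nnl] add [anz,qjk,bji] -> 13 lines: lzm txi zbe zvpxs anz qjk bji juy ecl sfa qxy mutyc nzsa
Hunk 2: at line 7 remove [ecl,sfa] add [sgkr] -> 12 lines: lzm txi zbe zvpxs anz qjk bji juy sgkr qxy mutyc nzsa
Hunk 3: at line 6 remove [juy,sgkr,qxy] add [rjofp,uoqv] -> 11 lines: lzm txi zbe zvpxs anz qjk bji rjofp uoqv mutyc nzsa
Hunk 4: at line 8 remove [uoqv,mutyc] add [czop] -> 10 lines: lzm txi zbe zvpxs anz qjk bji rjofp czop nzsa
Hunk 5: at line 5 remove [bji] add [vtcfj] -> 10 lines: lzm txi zbe zvpxs anz qjk vtcfj rjofp czop nzsa
Hunk 6: at line 5 remove [vtcfj] add [tblt,rgphp,laf] -> 12 lines: lzm txi zbe zvpxs anz qjk tblt rgphp laf rjofp czop nzsa
Final line count: 12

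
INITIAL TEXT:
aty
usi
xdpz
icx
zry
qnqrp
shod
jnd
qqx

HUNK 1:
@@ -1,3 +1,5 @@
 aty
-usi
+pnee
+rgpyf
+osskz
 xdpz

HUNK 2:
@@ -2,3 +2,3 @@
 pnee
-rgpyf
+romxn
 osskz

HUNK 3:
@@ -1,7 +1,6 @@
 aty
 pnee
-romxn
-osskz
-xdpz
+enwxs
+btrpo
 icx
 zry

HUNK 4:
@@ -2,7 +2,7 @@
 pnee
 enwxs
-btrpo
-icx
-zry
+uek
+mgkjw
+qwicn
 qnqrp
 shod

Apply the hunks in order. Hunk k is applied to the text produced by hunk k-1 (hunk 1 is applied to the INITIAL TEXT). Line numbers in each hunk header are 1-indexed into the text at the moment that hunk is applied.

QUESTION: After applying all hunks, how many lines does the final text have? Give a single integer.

Answer: 10

Derivation:
Hunk 1: at line 1 remove [usi] add [pnee,rgpyf,osskz] -> 11 lines: aty pnee rgpyf osskz xdpz icx zry qnqrp shod jnd qqx
Hunk 2: at line 2 remove [rgpyf] add [romxn] -> 11 lines: aty pnee romxn osskz xdpz icx zry qnqrp shod jnd qqx
Hunk 3: at line 1 remove [romxn,osskz,xdpz] add [enwxs,btrpo] -> 10 lines: aty pnee enwxs btrpo icx zry qnqrp shod jnd qqx
Hunk 4: at line 2 remove [btrpo,icx,zry] add [uek,mgkjw,qwicn] -> 10 lines: aty pnee enwxs uek mgkjw qwicn qnqrp shod jnd qqx
Final line count: 10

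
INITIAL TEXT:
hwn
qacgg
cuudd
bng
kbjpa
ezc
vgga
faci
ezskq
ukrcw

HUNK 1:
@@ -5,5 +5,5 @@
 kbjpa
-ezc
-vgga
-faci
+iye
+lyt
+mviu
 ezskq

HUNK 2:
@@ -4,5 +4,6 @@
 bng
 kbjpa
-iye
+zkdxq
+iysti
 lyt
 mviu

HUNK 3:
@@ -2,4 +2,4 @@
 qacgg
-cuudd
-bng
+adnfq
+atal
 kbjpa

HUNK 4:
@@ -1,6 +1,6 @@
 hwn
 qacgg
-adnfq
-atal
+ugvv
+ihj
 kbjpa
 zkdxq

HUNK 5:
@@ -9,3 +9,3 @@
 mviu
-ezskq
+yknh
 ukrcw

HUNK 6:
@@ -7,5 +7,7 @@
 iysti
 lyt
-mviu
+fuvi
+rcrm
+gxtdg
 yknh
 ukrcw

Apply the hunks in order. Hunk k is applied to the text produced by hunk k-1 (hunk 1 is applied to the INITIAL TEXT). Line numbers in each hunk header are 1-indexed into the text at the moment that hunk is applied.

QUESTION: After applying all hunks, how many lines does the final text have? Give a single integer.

Hunk 1: at line 5 remove [ezc,vgga,faci] add [iye,lyt,mviu] -> 10 lines: hwn qacgg cuudd bng kbjpa iye lyt mviu ezskq ukrcw
Hunk 2: at line 4 remove [iye] add [zkdxq,iysti] -> 11 lines: hwn qacgg cuudd bng kbjpa zkdxq iysti lyt mviu ezskq ukrcw
Hunk 3: at line 2 remove [cuudd,bng] add [adnfq,atal] -> 11 lines: hwn qacgg adnfq atal kbjpa zkdxq iysti lyt mviu ezskq ukrcw
Hunk 4: at line 1 remove [adnfq,atal] add [ugvv,ihj] -> 11 lines: hwn qacgg ugvv ihj kbjpa zkdxq iysti lyt mviu ezskq ukrcw
Hunk 5: at line 9 remove [ezskq] add [yknh] -> 11 lines: hwn qacgg ugvv ihj kbjpa zkdxq iysti lyt mviu yknh ukrcw
Hunk 6: at line 7 remove [mviu] add [fuvi,rcrm,gxtdg] -> 13 lines: hwn qacgg ugvv ihj kbjpa zkdxq iysti lyt fuvi rcrm gxtdg yknh ukrcw
Final line count: 13

Answer: 13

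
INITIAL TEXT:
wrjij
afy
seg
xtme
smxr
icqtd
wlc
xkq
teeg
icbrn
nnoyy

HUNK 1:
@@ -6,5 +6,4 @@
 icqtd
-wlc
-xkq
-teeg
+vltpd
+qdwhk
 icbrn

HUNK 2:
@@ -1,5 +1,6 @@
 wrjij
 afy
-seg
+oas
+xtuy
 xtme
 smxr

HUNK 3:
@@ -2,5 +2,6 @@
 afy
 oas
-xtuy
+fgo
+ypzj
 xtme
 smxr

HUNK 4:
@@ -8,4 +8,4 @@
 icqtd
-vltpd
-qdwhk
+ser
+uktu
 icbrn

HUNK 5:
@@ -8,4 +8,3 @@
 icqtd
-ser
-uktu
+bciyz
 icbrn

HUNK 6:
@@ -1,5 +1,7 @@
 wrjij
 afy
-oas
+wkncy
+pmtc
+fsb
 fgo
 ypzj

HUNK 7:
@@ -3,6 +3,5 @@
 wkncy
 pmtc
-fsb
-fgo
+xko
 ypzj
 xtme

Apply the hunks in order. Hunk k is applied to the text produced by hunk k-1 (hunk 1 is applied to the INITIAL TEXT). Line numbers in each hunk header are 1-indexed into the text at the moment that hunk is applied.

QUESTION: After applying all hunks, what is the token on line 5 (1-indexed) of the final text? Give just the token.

Answer: xko

Derivation:
Hunk 1: at line 6 remove [wlc,xkq,teeg] add [vltpd,qdwhk] -> 10 lines: wrjij afy seg xtme smxr icqtd vltpd qdwhk icbrn nnoyy
Hunk 2: at line 1 remove [seg] add [oas,xtuy] -> 11 lines: wrjij afy oas xtuy xtme smxr icqtd vltpd qdwhk icbrn nnoyy
Hunk 3: at line 2 remove [xtuy] add [fgo,ypzj] -> 12 lines: wrjij afy oas fgo ypzj xtme smxr icqtd vltpd qdwhk icbrn nnoyy
Hunk 4: at line 8 remove [vltpd,qdwhk] add [ser,uktu] -> 12 lines: wrjij afy oas fgo ypzj xtme smxr icqtd ser uktu icbrn nnoyy
Hunk 5: at line 8 remove [ser,uktu] add [bciyz] -> 11 lines: wrjij afy oas fgo ypzj xtme smxr icqtd bciyz icbrn nnoyy
Hunk 6: at line 1 remove [oas] add [wkncy,pmtc,fsb] -> 13 lines: wrjij afy wkncy pmtc fsb fgo ypzj xtme smxr icqtd bciyz icbrn nnoyy
Hunk 7: at line 3 remove [fsb,fgo] add [xko] -> 12 lines: wrjij afy wkncy pmtc xko ypzj xtme smxr icqtd bciyz icbrn nnoyy
Final line 5: xko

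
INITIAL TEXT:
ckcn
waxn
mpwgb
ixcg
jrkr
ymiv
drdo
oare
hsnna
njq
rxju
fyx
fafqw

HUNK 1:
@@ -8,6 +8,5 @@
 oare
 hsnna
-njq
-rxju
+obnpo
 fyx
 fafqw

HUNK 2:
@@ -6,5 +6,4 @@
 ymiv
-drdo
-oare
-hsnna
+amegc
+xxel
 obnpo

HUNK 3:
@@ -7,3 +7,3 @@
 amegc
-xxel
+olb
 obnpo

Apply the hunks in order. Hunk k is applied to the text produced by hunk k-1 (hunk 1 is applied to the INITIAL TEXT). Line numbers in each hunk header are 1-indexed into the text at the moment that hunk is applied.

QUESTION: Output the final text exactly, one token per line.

Answer: ckcn
waxn
mpwgb
ixcg
jrkr
ymiv
amegc
olb
obnpo
fyx
fafqw

Derivation:
Hunk 1: at line 8 remove [njq,rxju] add [obnpo] -> 12 lines: ckcn waxn mpwgb ixcg jrkr ymiv drdo oare hsnna obnpo fyx fafqw
Hunk 2: at line 6 remove [drdo,oare,hsnna] add [amegc,xxel] -> 11 lines: ckcn waxn mpwgb ixcg jrkr ymiv amegc xxel obnpo fyx fafqw
Hunk 3: at line 7 remove [xxel] add [olb] -> 11 lines: ckcn waxn mpwgb ixcg jrkr ymiv amegc olb obnpo fyx fafqw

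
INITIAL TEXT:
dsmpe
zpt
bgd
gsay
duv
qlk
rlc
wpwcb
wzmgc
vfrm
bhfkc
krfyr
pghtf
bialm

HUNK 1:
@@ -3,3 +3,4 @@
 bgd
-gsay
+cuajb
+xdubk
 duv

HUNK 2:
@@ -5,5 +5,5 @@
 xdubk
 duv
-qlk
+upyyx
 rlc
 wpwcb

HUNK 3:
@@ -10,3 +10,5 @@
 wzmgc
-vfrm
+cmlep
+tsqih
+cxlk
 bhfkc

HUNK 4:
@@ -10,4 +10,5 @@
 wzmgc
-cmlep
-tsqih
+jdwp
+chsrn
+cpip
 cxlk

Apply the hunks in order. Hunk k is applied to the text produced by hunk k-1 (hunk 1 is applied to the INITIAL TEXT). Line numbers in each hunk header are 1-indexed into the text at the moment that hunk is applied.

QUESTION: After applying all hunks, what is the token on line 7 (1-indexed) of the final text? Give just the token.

Answer: upyyx

Derivation:
Hunk 1: at line 3 remove [gsay] add [cuajb,xdubk] -> 15 lines: dsmpe zpt bgd cuajb xdubk duv qlk rlc wpwcb wzmgc vfrm bhfkc krfyr pghtf bialm
Hunk 2: at line 5 remove [qlk] add [upyyx] -> 15 lines: dsmpe zpt bgd cuajb xdubk duv upyyx rlc wpwcb wzmgc vfrm bhfkc krfyr pghtf bialm
Hunk 3: at line 10 remove [vfrm] add [cmlep,tsqih,cxlk] -> 17 lines: dsmpe zpt bgd cuajb xdubk duv upyyx rlc wpwcb wzmgc cmlep tsqih cxlk bhfkc krfyr pghtf bialm
Hunk 4: at line 10 remove [cmlep,tsqih] add [jdwp,chsrn,cpip] -> 18 lines: dsmpe zpt bgd cuajb xdubk duv upyyx rlc wpwcb wzmgc jdwp chsrn cpip cxlk bhfkc krfyr pghtf bialm
Final line 7: upyyx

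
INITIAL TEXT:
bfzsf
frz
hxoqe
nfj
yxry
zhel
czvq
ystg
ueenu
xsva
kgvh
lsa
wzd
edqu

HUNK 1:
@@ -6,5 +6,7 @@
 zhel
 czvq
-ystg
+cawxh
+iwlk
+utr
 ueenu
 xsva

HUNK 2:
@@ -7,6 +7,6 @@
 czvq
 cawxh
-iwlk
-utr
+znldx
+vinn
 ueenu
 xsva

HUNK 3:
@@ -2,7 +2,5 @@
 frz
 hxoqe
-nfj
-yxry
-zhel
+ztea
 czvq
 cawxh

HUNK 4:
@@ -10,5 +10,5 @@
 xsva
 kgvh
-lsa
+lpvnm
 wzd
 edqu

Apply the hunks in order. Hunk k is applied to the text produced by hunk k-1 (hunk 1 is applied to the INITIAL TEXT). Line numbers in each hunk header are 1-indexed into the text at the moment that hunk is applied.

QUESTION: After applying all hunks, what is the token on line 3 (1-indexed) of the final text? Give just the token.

Hunk 1: at line 6 remove [ystg] add [cawxh,iwlk,utr] -> 16 lines: bfzsf frz hxoqe nfj yxry zhel czvq cawxh iwlk utr ueenu xsva kgvh lsa wzd edqu
Hunk 2: at line 7 remove [iwlk,utr] add [znldx,vinn] -> 16 lines: bfzsf frz hxoqe nfj yxry zhel czvq cawxh znldx vinn ueenu xsva kgvh lsa wzd edqu
Hunk 3: at line 2 remove [nfj,yxry,zhel] add [ztea] -> 14 lines: bfzsf frz hxoqe ztea czvq cawxh znldx vinn ueenu xsva kgvh lsa wzd edqu
Hunk 4: at line 10 remove [lsa] add [lpvnm] -> 14 lines: bfzsf frz hxoqe ztea czvq cawxh znldx vinn ueenu xsva kgvh lpvnm wzd edqu
Final line 3: hxoqe

Answer: hxoqe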